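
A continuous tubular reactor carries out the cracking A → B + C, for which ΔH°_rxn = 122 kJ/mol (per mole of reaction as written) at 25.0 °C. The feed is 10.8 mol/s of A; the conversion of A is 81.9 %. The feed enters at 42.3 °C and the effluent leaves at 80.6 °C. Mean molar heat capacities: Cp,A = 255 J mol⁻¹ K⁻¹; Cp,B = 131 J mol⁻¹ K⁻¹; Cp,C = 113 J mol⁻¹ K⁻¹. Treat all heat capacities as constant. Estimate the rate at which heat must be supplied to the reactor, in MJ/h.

Q_in = 4250 MJ/h

Extent of reaction ξ = 0.819 × 10.8 = 8.8452 mol/s
Reaction term: ξ·ΔH°_rxn = 8.8452 × 122 = 1079.1 kJ/s
Sensible, feed 42.3→25 °C: -47.644 kJ/s
Outlet flows (mol/s): A 1.9548, B 8.8452, C 8.8452
Sensible, products 25→80.6 °C: 147.71 kJ/s
Q = ΔH = 1179.2 kJ/s = 1179.2 kW
Heat supplied = 4245.1 MJ/h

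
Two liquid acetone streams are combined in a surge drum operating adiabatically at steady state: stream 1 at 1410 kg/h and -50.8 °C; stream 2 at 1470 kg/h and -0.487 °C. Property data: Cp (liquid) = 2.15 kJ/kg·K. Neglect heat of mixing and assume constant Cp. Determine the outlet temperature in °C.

No heat crosses the boundary, so H_out = H_in.
T_out = Σ ṁᵢCp,ᵢTᵢ / Σ ṁᵢCp,ᵢ
      = -155540 / 6192 = -25.119 °C

T_out = -25.1 °C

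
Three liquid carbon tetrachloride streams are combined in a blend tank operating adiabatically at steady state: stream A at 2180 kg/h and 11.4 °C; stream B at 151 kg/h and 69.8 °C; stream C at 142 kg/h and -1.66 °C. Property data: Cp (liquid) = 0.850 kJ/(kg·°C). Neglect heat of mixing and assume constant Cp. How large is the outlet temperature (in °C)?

T_out = 14.2 °C

Adiabatic, steady state ⇒ Σ ṁᵢCp,ᵢ(T_out − Tᵢ) = 0
Σ ṁᵢCp,ᵢTᵢ = 2180×0.850×11.4 + 151×0.850×69.8 + 142×0.850×-1.66 = 29883
Σ ṁᵢCp,ᵢ = 2180×0.850 + 151×0.850 + 142×0.850 = 2102.1
T_out = 29883 / 2102.1 = 14.216 °C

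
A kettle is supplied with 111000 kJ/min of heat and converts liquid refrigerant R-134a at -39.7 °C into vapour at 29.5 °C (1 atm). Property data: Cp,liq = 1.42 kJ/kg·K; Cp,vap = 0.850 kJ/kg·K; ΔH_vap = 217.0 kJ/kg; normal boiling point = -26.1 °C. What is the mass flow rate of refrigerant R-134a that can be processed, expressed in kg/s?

ṁ = 6.52 kg/s

Δh = 1.42×(-26.1−-39.7) + 217.0 + 0.850×(29.5−-26.1) = 283.57 kJ/kg
Q = 111000 kJ/min = 1850 kJ/s = 1850 kJ/s
ṁ = Q/Δh = 1850 / 283.57 = 6.5239 kg/s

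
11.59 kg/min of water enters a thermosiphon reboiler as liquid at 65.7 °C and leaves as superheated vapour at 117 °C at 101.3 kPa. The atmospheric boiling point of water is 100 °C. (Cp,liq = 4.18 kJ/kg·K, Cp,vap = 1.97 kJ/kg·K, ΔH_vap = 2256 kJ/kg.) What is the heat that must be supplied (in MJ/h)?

Q = 1690 MJ/h

liquid 65.7→100 °C: 143.37 kJ/kg
vaporisation at 100 °C: 2256 kJ/kg
vapour 100→117 °C: 33.49 kJ/kg
Δh = 143.37 + 2256 + 33.49 = 2432.9 kJ/kg
Q = ṁ·Δh = 11.59 kg/min × 2432.9 kJ/kg = 28197 kJ/min
|Q| = 469.95 kW = 1691.8 MJ/h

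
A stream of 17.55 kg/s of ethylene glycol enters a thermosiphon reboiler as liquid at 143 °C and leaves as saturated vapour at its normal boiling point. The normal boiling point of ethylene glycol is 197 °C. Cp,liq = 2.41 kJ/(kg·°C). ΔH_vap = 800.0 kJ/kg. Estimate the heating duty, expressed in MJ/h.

liquid 143→197 °C: 130.14 kJ/kg
vaporisation at 197 °C: 800 kJ/kg
Δh = 130.14 + 800 = 930.14 kJ/kg
Q = ṁ·Δh = 17.55 kg/s × 930.14 kJ/kg = 16324 kJ/s
|Q| = 16324 kW = 58766 MJ/h

Q = 58800 MJ/h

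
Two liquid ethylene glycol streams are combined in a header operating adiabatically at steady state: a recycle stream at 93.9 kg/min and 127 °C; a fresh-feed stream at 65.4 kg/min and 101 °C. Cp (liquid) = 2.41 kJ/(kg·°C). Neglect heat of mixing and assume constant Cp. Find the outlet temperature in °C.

T_out = 116 °C

Adiabatic, steady state ⇒ Σ ṁᵢCp,ᵢ(T_out − Tᵢ) = 0
Σ ṁᵢCp,ᵢTᵢ = 93.9×2.41×127 + 65.4×2.41×101 = 44659
Σ ṁᵢCp,ᵢ = 93.9×2.41 + 65.4×2.41 = 383.91
T_out = 44659 / 383.91 = 116.33 °C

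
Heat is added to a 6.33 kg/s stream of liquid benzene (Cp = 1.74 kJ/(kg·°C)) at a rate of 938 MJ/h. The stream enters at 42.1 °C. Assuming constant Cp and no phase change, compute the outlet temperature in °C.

T_out = 65.8 °C

Q = 938 MJ/h = 260.56 kJ/s
ΔT = Q/(ṁ·Cp) = 260.56/(6.33×1.74) = 23.656 K
T_out = 42.1 + 23.656 = 65.756 °C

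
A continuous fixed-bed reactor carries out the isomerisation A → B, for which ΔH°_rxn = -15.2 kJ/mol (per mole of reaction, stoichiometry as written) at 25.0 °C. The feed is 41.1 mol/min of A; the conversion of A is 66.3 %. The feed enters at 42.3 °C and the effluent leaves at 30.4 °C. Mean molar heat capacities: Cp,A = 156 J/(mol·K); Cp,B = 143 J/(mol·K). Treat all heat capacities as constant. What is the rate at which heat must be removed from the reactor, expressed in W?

Q_out = 8210 W

Extent of reaction ξ = 0.663 × 41.1 = 27.249 mol/min
Reaction term: ξ·ΔH°_rxn = 27.249 × -15.2 = -414.19 kJ/min
Sensible, feed 42.3→25 °C: -110.92 kJ/min
Outlet flows (mol/min): A 13.851, B 27.249
Sensible, products 25→30.4 °C: 32.71 kJ/min
Q = ΔH = -492.4 kJ/min = -8.2067 kW
Heat removed = 8206.7 W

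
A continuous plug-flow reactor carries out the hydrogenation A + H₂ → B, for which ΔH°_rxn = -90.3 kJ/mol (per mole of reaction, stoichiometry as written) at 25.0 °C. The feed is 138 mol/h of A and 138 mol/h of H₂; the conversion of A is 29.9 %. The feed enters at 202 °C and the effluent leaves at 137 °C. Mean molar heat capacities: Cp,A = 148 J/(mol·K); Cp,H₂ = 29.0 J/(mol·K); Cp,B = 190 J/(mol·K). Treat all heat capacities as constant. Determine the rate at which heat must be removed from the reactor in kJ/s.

Q_out = 1.46 kJ/s

Extent of reaction ξ = 0.299 × 138 = 41.262 mol/h
Reaction term: ξ·ΔH°_rxn = 41.262 × -90.3 = -3726 kJ/h
Sensible, feed 202→25 °C: -4323.4 kJ/h
Outlet flows (mol/h): A 96.738, H₂ 96.738, B 41.262
Sensible, products 25→137 °C: 2795.8 kJ/h
Q = ΔH = -5253.6 kJ/h = -1.4593 kW
Heat removed = 1.4593 kJ/s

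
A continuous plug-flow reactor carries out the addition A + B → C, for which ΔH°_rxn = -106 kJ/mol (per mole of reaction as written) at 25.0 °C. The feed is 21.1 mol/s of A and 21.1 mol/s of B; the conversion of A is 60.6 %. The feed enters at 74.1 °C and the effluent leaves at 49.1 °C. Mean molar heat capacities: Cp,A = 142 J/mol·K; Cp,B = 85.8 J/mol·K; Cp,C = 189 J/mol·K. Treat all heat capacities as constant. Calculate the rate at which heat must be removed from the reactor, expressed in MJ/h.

Q_out = 5360 MJ/h

Extent of reaction ξ = 0.606 × 21.1 = 12.787 mol/s
Reaction term: ξ·ΔH°_rxn = 12.787 × -106 = -1355.4 kJ/s
Sensible, feed 74.1→25 °C: -236 kJ/s
Outlet flows (mol/s): A 8.3134, B 8.3134, C 12.787
Sensible, products 25→49.1 °C: 103.88 kJ/s
Q = ΔH = -1487.5 kJ/s = -1487.5 kW
Heat removed = 5355 MJ/h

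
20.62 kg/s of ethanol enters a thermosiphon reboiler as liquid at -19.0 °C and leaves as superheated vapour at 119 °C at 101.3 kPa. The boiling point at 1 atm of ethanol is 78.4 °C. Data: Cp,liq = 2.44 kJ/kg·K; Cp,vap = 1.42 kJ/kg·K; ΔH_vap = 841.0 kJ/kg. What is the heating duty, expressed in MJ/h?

Q = 84400 MJ/h

liquid -19.0→78.4 °C: 237.66 kJ/kg
vaporisation at 78.4 °C: 841 kJ/kg
vapour 78.4→119 °C: 57.652 kJ/kg
Δh = 237.66 + 841 + 57.652 = 1136.3 kJ/kg
Q = ṁ·Δh = 20.62 kg/s × 1136.3 kJ/kg = 23431 kJ/s
|Q| = 23431 kW = 84350 MJ/h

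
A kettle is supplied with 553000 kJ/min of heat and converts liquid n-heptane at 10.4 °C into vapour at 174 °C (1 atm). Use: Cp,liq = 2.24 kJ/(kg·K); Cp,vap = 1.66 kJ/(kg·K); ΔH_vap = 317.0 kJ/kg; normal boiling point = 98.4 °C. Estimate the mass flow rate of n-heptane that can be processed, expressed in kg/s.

ṁ = 14.4 kg/s

Δh = 2.24×(98.4−10.4) + 317.0 + 1.66×(174−98.4) = 639.62 kJ/kg
Q = 553000 kJ/min = 9216.7 kJ/s = 9216.7 kJ/s
ṁ = Q/Δh = 9216.7 / 639.62 = 14.41 kg/s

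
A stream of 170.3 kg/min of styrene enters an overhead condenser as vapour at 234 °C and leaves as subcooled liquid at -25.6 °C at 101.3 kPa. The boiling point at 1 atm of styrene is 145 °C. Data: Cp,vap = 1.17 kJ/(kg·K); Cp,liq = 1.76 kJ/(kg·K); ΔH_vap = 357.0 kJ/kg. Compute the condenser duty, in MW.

vapour 234→145 °C: -104.13 kJ/kg
condensation at 145 °C: -357 kJ/kg
liquid 145→-25.6 °C: -300.26 kJ/kg
Δh = -104.13 + -357 + -300.26 = -761.39 kJ/kg
Q = ṁ·Δh = 170.3 kg/min × -761.39 kJ/kg = -129660 kJ/min
|Q| = 2161.1 kW = 2.1611 MW

Q_c = 2.16 MW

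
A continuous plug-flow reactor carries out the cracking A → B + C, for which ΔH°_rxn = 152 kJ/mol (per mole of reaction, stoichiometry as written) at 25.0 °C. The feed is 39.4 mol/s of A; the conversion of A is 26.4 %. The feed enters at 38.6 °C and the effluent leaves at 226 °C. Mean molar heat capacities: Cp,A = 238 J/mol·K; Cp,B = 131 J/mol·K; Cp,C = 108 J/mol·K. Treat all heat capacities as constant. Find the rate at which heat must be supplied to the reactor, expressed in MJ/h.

Q_in = 12000 MJ/h

Extent of reaction ξ = 0.264 × 39.4 = 10.402 mol/s
Reaction term: ξ·ΔH°_rxn = 10.402 × 152 = 1581 kJ/s
Sensible, feed 38.6→25 °C: -127.53 kJ/s
Outlet flows (mol/s): A 28.998, B 10.402, C 10.402
Sensible, products 25→226 °C: 1886.9 kJ/s
Q = ΔH = 3340.4 kJ/s = 3340.4 kW
Heat supplied = 12026 MJ/h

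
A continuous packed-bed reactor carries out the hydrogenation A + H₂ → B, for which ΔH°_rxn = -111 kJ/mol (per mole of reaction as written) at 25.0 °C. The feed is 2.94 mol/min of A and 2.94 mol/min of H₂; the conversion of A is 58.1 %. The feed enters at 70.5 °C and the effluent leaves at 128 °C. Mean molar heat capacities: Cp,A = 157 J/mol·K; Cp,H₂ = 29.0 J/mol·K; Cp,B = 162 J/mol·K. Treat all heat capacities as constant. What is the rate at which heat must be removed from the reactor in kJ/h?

Extent of reaction ξ = 0.581 × 2.94 = 1.7081 mol/min
Reaction term: ξ·ΔH°_rxn = 1.7081 × -111 = -189.6 kJ/min
Sensible, feed 70.5→25 °C: -24.881 kJ/min
Outlet flows (mol/min): A 1.2319, H₂ 1.2319, B 1.7081
Sensible, products 25→128 °C: 52.102 kJ/min
Q = ΔH = -162.38 kJ/min = -2.7064 kW
Heat removed = 9743 kJ/h

Q_out = 9740 kJ/h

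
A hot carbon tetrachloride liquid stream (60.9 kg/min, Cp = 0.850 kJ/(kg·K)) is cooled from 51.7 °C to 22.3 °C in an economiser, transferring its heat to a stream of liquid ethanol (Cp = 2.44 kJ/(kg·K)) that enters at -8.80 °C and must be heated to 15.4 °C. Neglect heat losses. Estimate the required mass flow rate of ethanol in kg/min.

Heat released by hot stream: Q = 60.9 × 0.850 × (51.7 − 22.3) = 1521.9 kJ/min
Energy balance on cold side (adiabatic exchanger): Q = ṁ_c·Cp_c·(T_c,out − T_c,in)
ṁ_c = 1521.9 / [2.44 × (15.4 − -8.80)] = 25.774 kg/min

ṁ_c = 25.8 kg/min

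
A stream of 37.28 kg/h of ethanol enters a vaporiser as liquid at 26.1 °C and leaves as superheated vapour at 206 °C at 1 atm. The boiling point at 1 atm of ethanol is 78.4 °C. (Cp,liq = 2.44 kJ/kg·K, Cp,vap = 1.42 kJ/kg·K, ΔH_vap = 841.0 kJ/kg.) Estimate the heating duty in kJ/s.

Q = 11.9 kJ/s

liquid 26.1→78.4 °C: 127.61 kJ/kg
vaporisation at 78.4 °C: 841 kJ/kg
vapour 78.4→206 °C: 181.19 kJ/kg
Δh = 127.61 + 841 + 181.19 = 1149.8 kJ/kg
Q = ṁ·Δh = 37.28 kg/h × 1149.8 kJ/kg = 42865 kJ/h
|Q| = 11.907 kW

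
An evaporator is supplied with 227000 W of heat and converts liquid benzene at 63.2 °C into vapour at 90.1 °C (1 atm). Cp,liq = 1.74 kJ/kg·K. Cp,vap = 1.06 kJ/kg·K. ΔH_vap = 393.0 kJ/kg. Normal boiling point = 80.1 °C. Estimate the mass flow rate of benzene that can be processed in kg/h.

ṁ = 1890 kg/h

Δh = 1.74×(80.1−63.2) + 393.0 + 1.06×(90.1−80.1) = 433.01 kJ/kg
Q = 227000 W = 227 kJ/s = 817200 kJ/h
ṁ = Q/Δh = 817200 / 433.01 = 1887.3 kg/h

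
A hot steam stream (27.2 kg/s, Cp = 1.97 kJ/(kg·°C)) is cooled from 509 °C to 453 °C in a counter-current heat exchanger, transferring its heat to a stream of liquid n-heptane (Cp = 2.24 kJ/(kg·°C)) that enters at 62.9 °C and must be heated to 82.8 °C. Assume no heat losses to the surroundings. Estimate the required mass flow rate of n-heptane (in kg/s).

Heat released by hot stream: Q = 27.2 × 1.97 × (509 − 453) = 3000.7 kJ/s
Energy balance on cold side (adiabatic exchanger): Q = ṁ_c·Cp_c·(T_c,out − T_c,in)
ṁ_c = 3000.7 / [2.24 × (82.8 − 62.9)] = 67.317 kg/s

ṁ_c = 67.3 kg/s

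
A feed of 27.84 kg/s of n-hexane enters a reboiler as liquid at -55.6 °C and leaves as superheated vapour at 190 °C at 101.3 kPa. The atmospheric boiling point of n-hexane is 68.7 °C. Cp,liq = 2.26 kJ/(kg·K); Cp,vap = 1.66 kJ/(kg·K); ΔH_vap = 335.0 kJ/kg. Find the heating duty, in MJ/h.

liquid -55.6→68.7 °C: 280.92 kJ/kg
vaporisation at 68.7 °C: 335 kJ/kg
vapour 68.7→190 °C: 201.36 kJ/kg
Δh = 280.92 + 335 + 201.36 = 817.28 kJ/kg
Q = ṁ·Δh = 27.84 kg/s × 817.28 kJ/kg = 22753 kJ/s
|Q| = 22753 kW = 81911 MJ/h

Q = 81900 MJ/h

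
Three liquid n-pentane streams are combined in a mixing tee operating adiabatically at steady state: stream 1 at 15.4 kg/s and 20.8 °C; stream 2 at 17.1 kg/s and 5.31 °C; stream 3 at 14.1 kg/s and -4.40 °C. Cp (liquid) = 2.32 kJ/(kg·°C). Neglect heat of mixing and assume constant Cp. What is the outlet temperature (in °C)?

No heat crosses the boundary, so H_out = H_in.
Σ ṁᵢCp,ᵢTᵢ = 15.4×2.32×20.8 + 17.1×2.32×5.31 + 14.1×2.32×-4.40 = 809.87
Σ ṁᵢCp,ᵢ = 15.4×2.32 + 17.1×2.32 + 14.1×2.32 = 108.11
T_out = 809.87 / 108.11 = 7.491 °C

T_out = 7.49 °C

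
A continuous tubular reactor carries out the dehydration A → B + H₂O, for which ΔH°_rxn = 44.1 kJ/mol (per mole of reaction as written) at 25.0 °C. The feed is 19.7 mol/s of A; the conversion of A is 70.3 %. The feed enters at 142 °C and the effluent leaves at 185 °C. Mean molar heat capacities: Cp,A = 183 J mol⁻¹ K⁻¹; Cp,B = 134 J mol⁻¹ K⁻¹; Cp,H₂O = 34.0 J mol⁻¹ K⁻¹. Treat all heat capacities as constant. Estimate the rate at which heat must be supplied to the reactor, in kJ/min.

Q_in = 44000 kJ/min

Extent of reaction ξ = 0.703 × 19.7 = 13.849 mol/s
Reaction term: ξ·ΔH°_rxn = 13.849 × 44.1 = 610.75 kJ/s
Sensible, feed 142→25 °C: -421.8 kJ/s
Outlet flows (mol/s): A 5.8509, B 13.849, H₂O 13.849
Sensible, products 25→185 °C: 543.58 kJ/s
Q = ΔH = 732.53 kJ/s = 732.53 kW
Heat supplied = 43952 kJ/min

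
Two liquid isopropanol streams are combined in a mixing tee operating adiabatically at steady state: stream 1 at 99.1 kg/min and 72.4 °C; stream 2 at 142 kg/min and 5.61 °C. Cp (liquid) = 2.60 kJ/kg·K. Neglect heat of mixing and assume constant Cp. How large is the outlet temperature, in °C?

T_out = 33.1 °C

Adiabatic, steady state ⇒ Σ ṁᵢCp,ᵢ(T_out − Tᵢ) = 0
T_out = Σ ṁᵢCp,ᵢTᵢ / Σ ṁᵢCp,ᵢ
      = 20726 / 626.86 = 33.063 °C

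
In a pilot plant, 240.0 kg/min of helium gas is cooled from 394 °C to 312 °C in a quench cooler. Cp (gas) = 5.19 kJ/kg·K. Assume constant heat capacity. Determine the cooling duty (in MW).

Q = ṁ·Cp·ΔT = 240.0 × 5.19 × (312 − 394) = -102140 kJ/min
Converting: 102140 / 60 s = 1702.3 kW
Cooling duty = 1.7023 MW

Q_c = 1.70 MW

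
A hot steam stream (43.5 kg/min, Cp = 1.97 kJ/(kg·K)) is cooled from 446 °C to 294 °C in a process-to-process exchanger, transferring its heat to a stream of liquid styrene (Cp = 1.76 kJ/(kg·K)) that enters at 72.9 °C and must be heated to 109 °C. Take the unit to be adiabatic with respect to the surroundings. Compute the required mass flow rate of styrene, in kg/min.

Heat released by hot stream: Q = 43.5 × 1.97 × (446 − 294) = 13026 kJ/min
Energy balance on cold side (adiabatic exchanger): Q = ṁ_c·Cp_c·(T_c,out − T_c,in)
ṁ_c = 13026 / [1.76 × (109 − 72.9)] = 205.01 kg/min

ṁ_c = 205 kg/min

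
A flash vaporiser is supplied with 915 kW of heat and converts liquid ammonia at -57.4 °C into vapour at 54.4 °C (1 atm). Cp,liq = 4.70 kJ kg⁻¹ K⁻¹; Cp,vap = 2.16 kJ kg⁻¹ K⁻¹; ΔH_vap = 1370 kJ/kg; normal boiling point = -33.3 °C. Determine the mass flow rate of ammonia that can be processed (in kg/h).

ṁ = 1970 kg/h

Δh = 4.70×(-33.3−-57.4) + 1370 + 2.16×(54.4−-33.3) = 1672.7 kJ/kg
Q = 915 kW = 915 kJ/s = 3.294e+06 kJ/h
ṁ = Q/Δh = 3.294e+06 / 1672.7 = 1969.3 kg/h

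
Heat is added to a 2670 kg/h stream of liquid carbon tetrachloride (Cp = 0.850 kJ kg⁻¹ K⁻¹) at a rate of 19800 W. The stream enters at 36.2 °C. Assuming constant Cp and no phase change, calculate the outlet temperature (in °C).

T_out = 67.6 °C

Q = 19800 W = 71280 kJ/h
ΔT = Q/(ṁ·Cp) = 71280/(2670×0.850) = 31.408 K
T_out = 36.2 + 31.408 = 67.608 °C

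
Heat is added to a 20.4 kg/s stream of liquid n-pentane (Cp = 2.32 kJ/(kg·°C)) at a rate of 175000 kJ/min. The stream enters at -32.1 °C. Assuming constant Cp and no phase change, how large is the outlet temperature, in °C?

T_out = 29.5 °C

Q = 175000 kJ/min = 2916.7 kJ/s
ΔT = Q/(ṁ·Cp) = 2916.7/(20.4×2.32) = 61.627 K
T_out = -32.1 + 61.627 = 29.527 °C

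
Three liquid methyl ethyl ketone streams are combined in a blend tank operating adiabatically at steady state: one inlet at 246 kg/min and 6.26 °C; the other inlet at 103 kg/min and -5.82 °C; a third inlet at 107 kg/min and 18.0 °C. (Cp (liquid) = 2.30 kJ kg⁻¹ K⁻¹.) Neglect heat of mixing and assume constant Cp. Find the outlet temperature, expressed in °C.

T_out = 6.29 °C

No heat crosses the boundary, so H_out = H_in.
T_out = Σ ṁᵢCp,ᵢTᵢ / Σ ṁᵢCp,ᵢ
      = 6592.9 / 1048.8 = 6.2862 °C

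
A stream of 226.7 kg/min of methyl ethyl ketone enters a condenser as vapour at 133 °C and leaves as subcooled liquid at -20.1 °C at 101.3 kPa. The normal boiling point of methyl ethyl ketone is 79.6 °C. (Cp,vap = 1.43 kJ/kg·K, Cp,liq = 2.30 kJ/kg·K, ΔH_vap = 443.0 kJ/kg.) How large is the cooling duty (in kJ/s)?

Q_c = 2830 kJ/s

vapour 133→79.6 °C: -76.362 kJ/kg
condensation at 79.6 °C: -443 kJ/kg
liquid 79.6→-20.1 °C: -229.31 kJ/kg
Δh = -76.362 + -443 + -229.31 = -748.67 kJ/kg
Q = ṁ·Δh = 226.7 kg/min × -748.67 kJ/kg = -169720 kJ/min
|Q| = 2828.7 kW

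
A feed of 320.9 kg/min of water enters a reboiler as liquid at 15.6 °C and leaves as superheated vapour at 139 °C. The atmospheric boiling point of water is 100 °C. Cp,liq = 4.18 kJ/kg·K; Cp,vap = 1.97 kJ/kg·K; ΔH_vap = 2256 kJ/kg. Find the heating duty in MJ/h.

Q = 51700 MJ/h

liquid 15.6→100 °C: 352.79 kJ/kg
vaporisation at 100 °C: 2256 kJ/kg
vapour 100→139 °C: 76.83 kJ/kg
Δh = 352.79 + 2256 + 76.83 = 2685.6 kJ/kg
Q = ṁ·Δh = 320.9 kg/min × 2685.6 kJ/kg = 861820 kJ/min
|Q| = 14364 kW = 51709 MJ/h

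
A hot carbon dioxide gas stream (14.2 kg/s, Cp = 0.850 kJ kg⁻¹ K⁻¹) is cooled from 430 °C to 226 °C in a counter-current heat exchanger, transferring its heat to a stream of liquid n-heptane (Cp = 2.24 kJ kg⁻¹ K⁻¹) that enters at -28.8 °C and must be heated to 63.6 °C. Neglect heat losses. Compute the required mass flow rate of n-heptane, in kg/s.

ṁ_c = 11.9 kg/s

Heat released by hot stream: Q = 14.2 × 0.850 × (430 − 226) = 2462.3 kJ/s
Energy balance on cold side (adiabatic exchanger): Q = ṁ_c·Cp_c·(T_c,out − T_c,in)
ṁ_c = 2462.3 / [2.24 × (63.6 − -28.8)] = 11.896 kg/s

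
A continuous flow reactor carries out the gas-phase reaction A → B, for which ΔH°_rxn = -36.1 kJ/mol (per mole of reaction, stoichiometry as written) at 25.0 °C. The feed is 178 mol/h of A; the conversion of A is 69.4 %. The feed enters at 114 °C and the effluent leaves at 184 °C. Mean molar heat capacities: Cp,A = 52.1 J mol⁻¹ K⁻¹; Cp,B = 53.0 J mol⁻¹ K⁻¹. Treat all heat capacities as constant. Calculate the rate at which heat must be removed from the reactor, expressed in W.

Q_out = 1050 W

Extent of reaction ξ = 0.694 × 178 = 123.53 mol/h
Reaction term: ξ·ΔH°_rxn = 123.53 × -36.1 = -4459.5 kJ/h
Sensible, feed 114→25 °C: -825.37 kJ/h
Outlet flows (mol/h): A 54.468, B 123.53
Sensible, products 25→184 °C: 1492.2 kJ/h
Q = ΔH = -3792.7 kJ/h = -1.0535 kW
Heat removed = 1053.5 W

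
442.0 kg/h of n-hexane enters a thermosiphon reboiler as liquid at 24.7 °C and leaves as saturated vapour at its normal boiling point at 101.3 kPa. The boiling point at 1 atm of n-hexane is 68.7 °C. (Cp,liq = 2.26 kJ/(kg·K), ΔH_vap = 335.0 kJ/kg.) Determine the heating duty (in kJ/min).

liquid 24.7→68.7 °C: 99.44 kJ/kg
vaporisation at 68.7 °C: 335 kJ/kg
Δh = 99.44 + 335 = 434.44 kJ/kg
Q = ṁ·Δh = 442.0 kg/h × 434.44 kJ/kg = 192020 kJ/h
|Q| = 53.34 kW = 3200.4 kJ/min

Q = 3200 kJ/min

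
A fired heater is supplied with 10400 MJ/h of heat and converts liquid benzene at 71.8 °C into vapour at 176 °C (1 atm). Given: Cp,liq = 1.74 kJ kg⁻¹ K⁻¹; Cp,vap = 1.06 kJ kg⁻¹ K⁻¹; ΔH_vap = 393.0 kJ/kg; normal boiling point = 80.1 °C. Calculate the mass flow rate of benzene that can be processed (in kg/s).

ṁ = 5.67 kg/s

Δh = 1.74×(80.1−71.8) + 393.0 + 1.06×(176−80.1) = 509.1 kJ/kg
Q = 10400 MJ/h = 2888.9 kJ/s = 2888.9 kJ/s
ṁ = Q/Δh = 2888.9 / 509.1 = 5.6745 kg/s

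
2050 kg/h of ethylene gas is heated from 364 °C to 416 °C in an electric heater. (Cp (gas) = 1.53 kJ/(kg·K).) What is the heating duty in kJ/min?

Q = 2720 kJ/min

Q = ṁ·Cp·ΔT = 2050 × 1.53 × (416 − 364) = 163100 kJ/h
Converting: 163100 / 3600 s = 45.305 kW
Heating duty = 2718.3 kJ/min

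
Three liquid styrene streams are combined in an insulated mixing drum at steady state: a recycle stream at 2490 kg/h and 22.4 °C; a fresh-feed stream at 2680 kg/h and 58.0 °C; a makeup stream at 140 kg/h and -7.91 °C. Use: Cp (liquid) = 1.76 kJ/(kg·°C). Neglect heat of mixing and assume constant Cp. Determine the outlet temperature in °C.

Energy balance with Q = 0: Σ ṁᵢCp,ᵢ(T_out − Tᵢ) = 0
T_out = Σ ṁᵢCp,ᵢTᵢ / Σ ṁᵢCp,ᵢ
      = 369790 / 9345.6 = 39.568 °C

T_out = 39.6 °C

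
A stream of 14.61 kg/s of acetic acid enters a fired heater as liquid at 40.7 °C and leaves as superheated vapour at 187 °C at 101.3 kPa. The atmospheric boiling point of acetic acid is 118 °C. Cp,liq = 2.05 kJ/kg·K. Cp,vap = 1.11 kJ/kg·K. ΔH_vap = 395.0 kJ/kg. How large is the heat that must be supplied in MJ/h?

liquid 40.7→118 °C: 158.46 kJ/kg
vaporisation at 118 °C: 395 kJ/kg
vapour 118→187 °C: 76.59 kJ/kg
Δh = 158.46 + 395 + 76.59 = 630.05 kJ/kg
Q = ṁ·Δh = 14.61 kg/s × 630.05 kJ/kg = 9205.1 kJ/s
|Q| = 9205.1 kW = 33138 MJ/h

Q = 33100 MJ/h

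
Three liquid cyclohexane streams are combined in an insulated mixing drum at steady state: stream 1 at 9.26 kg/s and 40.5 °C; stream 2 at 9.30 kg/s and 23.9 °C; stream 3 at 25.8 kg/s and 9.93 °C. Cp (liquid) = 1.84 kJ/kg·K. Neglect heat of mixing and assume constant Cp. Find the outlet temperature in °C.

T_out = 19.2 °C

No heat crosses the boundary, so H_out = H_in.
Σ ṁᵢCp,ᵢTᵢ = 9.26×1.84×40.5 + 9.30×1.84×23.9 + 25.8×1.84×9.93 = 1570.4
Σ ṁᵢCp,ᵢ = 9.26×1.84 + 9.30×1.84 + 25.8×1.84 = 81.622
T_out = 1570.4 / 81.622 = 19.24 °C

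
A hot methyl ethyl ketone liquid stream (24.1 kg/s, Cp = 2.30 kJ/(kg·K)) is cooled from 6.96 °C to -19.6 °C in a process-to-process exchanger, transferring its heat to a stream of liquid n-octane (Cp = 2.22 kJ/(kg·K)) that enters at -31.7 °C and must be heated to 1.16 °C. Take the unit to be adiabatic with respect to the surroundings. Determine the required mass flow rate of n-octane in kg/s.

Heat released by hot stream: Q = 24.1 × 2.30 × (6.96 − -19.6) = 1472.2 kJ/s
Energy balance on cold side (adiabatic exchanger): Q = ṁ_c·Cp_c·(T_c,out − T_c,in)
ṁ_c = 1472.2 / [2.22 × (1.16 − -31.7)] = 20.181 kg/s

ṁ_c = 20.2 kg/s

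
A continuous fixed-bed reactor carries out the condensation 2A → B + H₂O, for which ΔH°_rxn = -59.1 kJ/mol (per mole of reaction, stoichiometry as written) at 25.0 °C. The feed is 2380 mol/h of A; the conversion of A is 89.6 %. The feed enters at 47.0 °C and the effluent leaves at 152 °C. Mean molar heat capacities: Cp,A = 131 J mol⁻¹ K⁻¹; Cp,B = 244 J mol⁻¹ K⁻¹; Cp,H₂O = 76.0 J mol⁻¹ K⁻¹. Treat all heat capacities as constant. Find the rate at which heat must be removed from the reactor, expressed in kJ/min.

Extent of reaction ξ = 0.896 × 2380 / 2 = 1066.2 mol/h
Reaction term: ξ·ΔH°_rxn = 1066.2 × -59.1 = -63015 kJ/h
Sensible, feed 47.0→25 °C: -6859.2 kJ/h
Outlet flows (mol/h): A 247.52, B 1066.2, H₂O 1066.2
Sensible, products 25→152 °C: 47450 kJ/h
Q = ΔH = -22424 kJ/h = -6.2289 kW
Heat removed = 373.73 kJ/min

Q_out = 374 kJ/min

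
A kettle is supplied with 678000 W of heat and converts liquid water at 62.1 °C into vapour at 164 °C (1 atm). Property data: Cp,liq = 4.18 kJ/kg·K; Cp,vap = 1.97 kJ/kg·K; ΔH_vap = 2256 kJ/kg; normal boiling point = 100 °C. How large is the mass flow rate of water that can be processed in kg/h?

ṁ = 961 kg/h

Δh = 4.18×(100−62.1) + 2256 + 1.97×(164−100) = 2540.5 kJ/kg
Q = 678000 W = 678 kJ/s = 2.4408e+06 kJ/h
ṁ = Q/Δh = 2.4408e+06 / 2540.5 = 960.76 kg/h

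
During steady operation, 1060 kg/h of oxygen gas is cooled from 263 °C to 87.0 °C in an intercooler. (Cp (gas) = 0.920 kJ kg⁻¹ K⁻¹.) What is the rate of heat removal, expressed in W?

Q_c = 47700 W

Q = ṁ·Cp·ΔT = 1060 × 0.920 × (87.0 − 263) = -171640 kJ/h
Converting: 171640 / 3600 s = 47.676 kW
Cooling duty = 47676 W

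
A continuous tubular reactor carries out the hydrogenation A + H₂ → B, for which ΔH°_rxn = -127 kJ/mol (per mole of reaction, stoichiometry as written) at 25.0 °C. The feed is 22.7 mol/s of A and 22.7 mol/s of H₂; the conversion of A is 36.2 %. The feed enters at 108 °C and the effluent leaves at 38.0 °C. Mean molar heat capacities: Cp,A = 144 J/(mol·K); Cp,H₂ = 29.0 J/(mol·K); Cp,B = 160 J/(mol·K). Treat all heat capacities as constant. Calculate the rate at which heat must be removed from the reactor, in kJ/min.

Q_out = 79200 kJ/min

Extent of reaction ξ = 0.362 × 22.7 = 8.2174 mol/s
Reaction term: ξ·ΔH°_rxn = 8.2174 × -127 = -1043.6 kJ/s
Sensible, feed 108→25 °C: -325.95 kJ/s
Outlet flows (mol/s): A 14.483, H₂ 14.483, B 8.2174
Sensible, products 25→38.0 °C: 49.664 kJ/s
Q = ΔH = -1319.9 kJ/s = -1319.9 kW
Heat removed = 79194 kJ/min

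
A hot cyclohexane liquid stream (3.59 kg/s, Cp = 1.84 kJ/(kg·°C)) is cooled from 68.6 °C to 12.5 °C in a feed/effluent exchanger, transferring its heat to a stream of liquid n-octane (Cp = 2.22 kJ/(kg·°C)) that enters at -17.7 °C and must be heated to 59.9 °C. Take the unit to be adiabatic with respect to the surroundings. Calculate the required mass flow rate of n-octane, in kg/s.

Heat released by hot stream: Q = 3.59 × 1.84 × (68.6 − 12.5) = 370.57 kJ/s
Energy balance on cold side (adiabatic exchanger): Q = ṁ_c·Cp_c·(T_c,out − T_c,in)
ṁ_c = 370.57 / [2.22 × (59.9 − -17.7)] = 2.1511 kg/s

ṁ_c = 2.15 kg/s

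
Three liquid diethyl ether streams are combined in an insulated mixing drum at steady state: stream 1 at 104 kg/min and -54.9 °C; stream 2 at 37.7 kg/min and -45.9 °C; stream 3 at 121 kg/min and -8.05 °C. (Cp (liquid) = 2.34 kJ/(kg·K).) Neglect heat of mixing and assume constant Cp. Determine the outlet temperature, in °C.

T_out = -32.0 °C

No heat crosses the boundary, so H_out = H_in.
Σ ṁᵢCp,ᵢTᵢ = 104×2.34×-54.9 + 37.7×2.34×-45.9 + 121×2.34×-8.05 = -19689
Σ ṁᵢCp,ᵢ = 104×2.34 + 37.7×2.34 + 121×2.34 = 614.72
T_out = -19689 / 614.72 = -32.029 °C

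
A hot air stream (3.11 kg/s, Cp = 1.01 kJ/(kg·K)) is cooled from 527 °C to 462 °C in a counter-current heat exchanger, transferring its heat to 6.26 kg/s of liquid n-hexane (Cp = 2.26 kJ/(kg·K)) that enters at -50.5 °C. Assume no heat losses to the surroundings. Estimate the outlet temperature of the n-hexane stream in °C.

T_c,out = -36.1 °C

Heat released by hot stream: Q = 3.11 × 1.01 × (527 − 462) = 204.17 kJ/s
Energy balance on cold side (adiabatic exchanger): Q = ṁ_c·Cp_c·(T_c,out − T_c,in)
T_c,out = -50.5 + 204.17/(6.26 × 2.26) = -36.068 °C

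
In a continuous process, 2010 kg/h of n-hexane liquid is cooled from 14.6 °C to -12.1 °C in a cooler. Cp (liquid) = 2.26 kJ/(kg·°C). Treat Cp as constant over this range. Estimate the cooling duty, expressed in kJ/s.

Q = ṁ·Cp·ΔT = 2010 × 2.26 × (-12.1 − 14.6) = -121290 kJ/h
Converting: 121290 / 3600 s = 33.691 kW

Q_c = 33.7 kJ/s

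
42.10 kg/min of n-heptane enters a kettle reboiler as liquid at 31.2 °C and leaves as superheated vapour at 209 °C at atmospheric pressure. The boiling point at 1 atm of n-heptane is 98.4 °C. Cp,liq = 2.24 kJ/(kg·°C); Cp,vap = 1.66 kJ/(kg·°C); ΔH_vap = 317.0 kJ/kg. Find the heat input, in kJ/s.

Q = 457 kJ/s

liquid 31.2→98.4 °C: 150.53 kJ/kg
vaporisation at 98.4 °C: 317 kJ/kg
vapour 98.4→209 °C: 183.6 kJ/kg
Δh = 150.53 + 317 + 183.6 = 651.12 kJ/kg
Q = ṁ·Δh = 42.10 kg/min × 651.12 kJ/kg = 27412 kJ/min
|Q| = 456.87 kW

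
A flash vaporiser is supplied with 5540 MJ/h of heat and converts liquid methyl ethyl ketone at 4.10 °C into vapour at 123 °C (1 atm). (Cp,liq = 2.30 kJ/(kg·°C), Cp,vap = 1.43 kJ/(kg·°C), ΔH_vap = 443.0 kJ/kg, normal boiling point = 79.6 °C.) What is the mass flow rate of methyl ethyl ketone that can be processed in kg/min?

ṁ = 136 kg/min

Δh = 2.30×(79.6−4.10) + 443.0 + 1.43×(123−79.6) = 678.71 kJ/kg
Q = 5540 MJ/h = 1538.9 kJ/s = 92333 kJ/min
ṁ = Q/Δh = 92333 / 678.71 = 136.04 kg/min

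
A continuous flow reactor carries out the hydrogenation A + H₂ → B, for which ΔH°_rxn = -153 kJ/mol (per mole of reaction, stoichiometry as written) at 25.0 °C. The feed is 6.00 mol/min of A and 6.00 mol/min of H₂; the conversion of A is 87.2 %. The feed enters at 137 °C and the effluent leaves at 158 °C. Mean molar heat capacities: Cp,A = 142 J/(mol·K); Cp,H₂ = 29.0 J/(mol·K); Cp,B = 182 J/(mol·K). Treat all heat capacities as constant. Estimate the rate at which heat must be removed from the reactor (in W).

Q_out = 12900 W

Extent of reaction ξ = 0.872 × 6.00 = 5.232 mol/min
Reaction term: ξ·ΔH°_rxn = 5.232 × -153 = -800.5 kJ/min
Sensible, feed 137→25 °C: -114.91 kJ/min
Outlet flows (mol/min): A 0.768, H₂ 0.768, B 5.232
Sensible, products 25→158 °C: 144.11 kJ/min
Q = ΔH = -771.3 kJ/min = -12.855 kW
Heat removed = 12855 W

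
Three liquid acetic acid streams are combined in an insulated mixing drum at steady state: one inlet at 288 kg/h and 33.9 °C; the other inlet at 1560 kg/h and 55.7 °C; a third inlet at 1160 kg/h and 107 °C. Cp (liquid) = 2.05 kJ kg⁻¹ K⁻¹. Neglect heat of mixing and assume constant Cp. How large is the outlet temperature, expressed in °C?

No heat crosses the boundary, so H_out = H_in.
Σ ṁᵢCp,ᵢTᵢ = 288×2.05×33.9 + 1560×2.05×55.7 + 1160×2.05×107 = 452590
Σ ṁᵢCp,ᵢ = 288×2.05 + 1560×2.05 + 1160×2.05 = 6166.4
T_out = 452590 / 6166.4 = 73.396 °C

T_out = 73.4 °C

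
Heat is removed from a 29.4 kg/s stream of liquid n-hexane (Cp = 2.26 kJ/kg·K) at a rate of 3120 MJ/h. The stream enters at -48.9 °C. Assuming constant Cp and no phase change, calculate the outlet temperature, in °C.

Q = 3120 MJ/h = 866.67 kJ/s
ΔT = Q/(ṁ·Cp) = 866.67/(29.4×2.26) = 13.044 K
T_out = -48.9 − 13.044 = -61.944 °C

T_out = -61.9 °C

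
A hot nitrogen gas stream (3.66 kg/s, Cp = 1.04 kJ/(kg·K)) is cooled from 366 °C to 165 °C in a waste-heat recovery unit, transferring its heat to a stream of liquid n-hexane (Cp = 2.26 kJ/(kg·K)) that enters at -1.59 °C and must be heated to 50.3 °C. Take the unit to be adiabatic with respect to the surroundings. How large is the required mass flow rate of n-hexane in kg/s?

Heat released by hot stream: Q = 3.66 × 1.04 × (366 − 165) = 765.09 kJ/s
Energy balance on cold side (adiabatic exchanger): Q = ṁ_c·Cp_c·(T_c,out − T_c,in)
ṁ_c = 765.09 / [2.26 × (50.3 − -1.59)] = 6.5241 kg/s

ṁ_c = 6.52 kg/s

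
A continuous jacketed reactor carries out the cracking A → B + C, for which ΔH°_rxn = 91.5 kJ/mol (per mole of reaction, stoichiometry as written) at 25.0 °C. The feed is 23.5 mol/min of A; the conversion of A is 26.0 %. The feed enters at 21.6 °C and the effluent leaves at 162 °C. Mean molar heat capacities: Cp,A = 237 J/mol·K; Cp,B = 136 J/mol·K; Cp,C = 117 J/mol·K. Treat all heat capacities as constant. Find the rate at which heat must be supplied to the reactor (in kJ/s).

Q_in = 22.6 kJ/s

Extent of reaction ξ = 0.260 × 23.5 = 6.11 mol/min
Reaction term: ξ·ΔH°_rxn = 6.11 × 91.5 = 559.07 kJ/min
Sensible, feed 21.6→25 °C: 18.936 kJ/min
Outlet flows (mol/min): A 17.39, B 6.11, C 6.11
Sensible, products 25→162 °C: 776.41 kJ/min
Q = ΔH = 1354.4 kJ/min = 22.574 kW
Heat supplied = 22.574 kJ/s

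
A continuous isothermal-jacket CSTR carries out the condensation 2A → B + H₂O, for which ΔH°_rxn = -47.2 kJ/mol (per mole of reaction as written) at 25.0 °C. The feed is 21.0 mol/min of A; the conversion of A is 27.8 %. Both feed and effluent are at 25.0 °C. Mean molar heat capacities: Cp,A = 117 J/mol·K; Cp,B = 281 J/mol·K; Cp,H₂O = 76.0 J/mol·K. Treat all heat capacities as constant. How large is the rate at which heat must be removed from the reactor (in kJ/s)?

Extent of reaction ξ = 0.278 × 21.0 / 2 = 2.919 mol/min
Reaction term: ξ·ΔH°_rxn = 2.919 × -47.2 = -137.78 kJ/min
Q = ΔH = -137.78 kJ/min = -2.2963 kW
Heat removed = 2.2963 kJ/s

Q_out = 2.30 kJ/s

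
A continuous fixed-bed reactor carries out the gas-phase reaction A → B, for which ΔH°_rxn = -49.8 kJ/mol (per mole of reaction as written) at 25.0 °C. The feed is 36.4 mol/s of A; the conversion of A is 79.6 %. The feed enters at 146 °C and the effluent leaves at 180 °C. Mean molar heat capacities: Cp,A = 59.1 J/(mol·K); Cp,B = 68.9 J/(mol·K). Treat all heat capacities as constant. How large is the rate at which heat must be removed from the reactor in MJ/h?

Extent of reaction ξ = 0.796 × 36.4 = 28.974 mol/s
Reaction term: ξ·ΔH°_rxn = 28.974 × -49.8 = -1442.9 kJ/s
Sensible, feed 146→25 °C: -260.3 kJ/s
Outlet flows (mol/s): A 7.4256, B 28.974
Sensible, products 25→180 °C: 377.45 kJ/s
Q = ΔH = -1325.8 kJ/s = -1325.8 kW
Heat removed = 4772.8 MJ/h

Q_out = 4770 MJ/h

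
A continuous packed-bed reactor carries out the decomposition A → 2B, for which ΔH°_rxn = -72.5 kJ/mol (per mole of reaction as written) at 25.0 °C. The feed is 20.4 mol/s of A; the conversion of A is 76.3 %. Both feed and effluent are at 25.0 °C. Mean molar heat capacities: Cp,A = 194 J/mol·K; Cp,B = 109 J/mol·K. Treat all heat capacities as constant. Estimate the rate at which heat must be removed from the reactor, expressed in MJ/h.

Q_out = 4060 MJ/h

Extent of reaction ξ = 0.763 × 20.4 = 15.565 mol/s
Reaction term: ξ·ΔH°_rxn = 15.565 × -72.5 = -1128.5 kJ/s
Q = ΔH = -1128.5 kJ/s = -1128.5 kW
Heat removed = 4062.5 MJ/h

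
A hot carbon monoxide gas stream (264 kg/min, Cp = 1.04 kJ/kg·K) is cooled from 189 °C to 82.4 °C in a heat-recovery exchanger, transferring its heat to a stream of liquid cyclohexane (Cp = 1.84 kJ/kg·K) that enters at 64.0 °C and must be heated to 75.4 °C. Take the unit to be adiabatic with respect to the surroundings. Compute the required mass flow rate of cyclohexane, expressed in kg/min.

Heat released by hot stream: Q = 264 × 1.04 × (189 − 82.4) = 29268 kJ/min
Energy balance on cold side (adiabatic exchanger): Q = ṁ_c·Cp_c·(T_c,out − T_c,in)
ṁ_c = 29268 / [1.84 × (75.4 − 64.0)] = 1395.3 kg/min

ṁ_c = 1400 kg/min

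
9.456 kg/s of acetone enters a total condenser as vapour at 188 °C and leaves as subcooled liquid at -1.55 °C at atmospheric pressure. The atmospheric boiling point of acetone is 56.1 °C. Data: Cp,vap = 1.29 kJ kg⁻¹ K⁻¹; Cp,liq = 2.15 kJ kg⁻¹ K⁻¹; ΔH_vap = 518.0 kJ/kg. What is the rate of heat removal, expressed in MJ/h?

Q_c = 27600 MJ/h

vapour 188→56.1 °C: -170.15 kJ/kg
condensation at 56.1 °C: -518 kJ/kg
liquid 56.1→-1.55 °C: -123.95 kJ/kg
Δh = -170.15 + -518 + -123.95 = -812.1 kJ/kg
Q = ṁ·Δh = 9.456 kg/s × -812.1 kJ/kg = -7679.2 kJ/s
|Q| = 7679.2 kW = 27645 MJ/h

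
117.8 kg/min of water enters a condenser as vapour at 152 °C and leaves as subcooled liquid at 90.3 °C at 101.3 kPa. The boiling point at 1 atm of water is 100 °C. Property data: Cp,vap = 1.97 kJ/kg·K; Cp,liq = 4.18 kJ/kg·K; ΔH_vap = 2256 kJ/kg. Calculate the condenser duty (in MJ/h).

Q_c = 17000 MJ/h

vapour 152→100 °C: -102.44 kJ/kg
condensation at 100 °C: -2256 kJ/kg
liquid 100→90.3 °C: -40.546 kJ/kg
Δh = -102.44 + -2256 + -40.546 = -2399 kJ/kg
Q = ṁ·Δh = 117.8 kg/min × -2399 kJ/kg = -282600 kJ/min
|Q| = 4710 kW = 16956 MJ/h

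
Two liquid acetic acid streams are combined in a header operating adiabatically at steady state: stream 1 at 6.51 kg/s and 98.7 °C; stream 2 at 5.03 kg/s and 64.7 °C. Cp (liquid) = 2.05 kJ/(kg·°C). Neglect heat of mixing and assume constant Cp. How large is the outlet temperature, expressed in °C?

T_out = 83.9 °C

No heat crosses the boundary, so H_out = H_in.
Σ ṁᵢCp,ᵢTᵢ = 6.51×2.05×98.7 + 5.03×2.05×64.7 = 1984.4
Σ ṁᵢCp,ᵢ = 6.51×2.05 + 5.03×2.05 = 23.657
T_out = 1984.4 / 23.657 = 83.88 °C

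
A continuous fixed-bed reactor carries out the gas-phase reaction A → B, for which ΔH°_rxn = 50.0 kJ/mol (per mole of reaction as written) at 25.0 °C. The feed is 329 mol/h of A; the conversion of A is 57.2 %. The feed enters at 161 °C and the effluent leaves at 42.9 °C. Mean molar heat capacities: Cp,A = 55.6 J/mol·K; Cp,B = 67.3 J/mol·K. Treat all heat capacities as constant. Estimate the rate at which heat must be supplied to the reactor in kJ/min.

Q_in = 121 kJ/min

Extent of reaction ξ = 0.572 × 329 = 188.19 mol/h
Reaction term: ξ·ΔH°_rxn = 188.19 × 50.0 = 9409.4 kJ/h
Sensible, feed 161→25 °C: -2487.8 kJ/h
Outlet flows (mol/h): A 140.81, B 188.19
Sensible, products 25→42.9 °C: 366.85 kJ/h
Q = ΔH = 7288.5 kJ/h = 2.0246 kW
Heat supplied = 121.47 kJ/min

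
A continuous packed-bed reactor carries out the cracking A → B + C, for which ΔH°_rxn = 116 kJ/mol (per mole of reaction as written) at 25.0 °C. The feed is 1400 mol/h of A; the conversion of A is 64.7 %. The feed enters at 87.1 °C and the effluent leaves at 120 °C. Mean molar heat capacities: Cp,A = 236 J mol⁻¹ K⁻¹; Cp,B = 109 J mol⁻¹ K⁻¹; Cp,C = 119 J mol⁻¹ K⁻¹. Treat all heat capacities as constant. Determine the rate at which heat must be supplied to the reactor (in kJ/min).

Extent of reaction ξ = 0.647 × 1400 = 905.8 mol/h
Reaction term: ξ·ΔH°_rxn = 905.8 × 116 = 105070 kJ/h
Sensible, feed 87.1→25 °C: -20518 kJ/h
Outlet flows (mol/h): A 494.2, B 905.8, C 905.8
Sensible, products 25→120 °C: 30700 kJ/h
Q = ΔH = 115250 kJ/h = 32.015 kW
Heat supplied = 1920.9 kJ/min

Q_in = 1920 kJ/min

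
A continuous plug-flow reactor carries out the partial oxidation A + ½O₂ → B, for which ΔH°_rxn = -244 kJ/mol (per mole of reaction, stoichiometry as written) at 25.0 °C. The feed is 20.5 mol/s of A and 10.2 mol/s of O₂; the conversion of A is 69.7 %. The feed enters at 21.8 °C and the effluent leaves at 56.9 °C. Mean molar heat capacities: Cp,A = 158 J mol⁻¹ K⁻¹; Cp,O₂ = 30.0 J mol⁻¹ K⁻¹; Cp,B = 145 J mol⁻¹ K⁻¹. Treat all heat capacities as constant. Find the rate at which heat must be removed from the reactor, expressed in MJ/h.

Extent of reaction ξ = 0.697 × 20.5 = 14.288 mol/s
Reaction term: ξ·ΔH°_rxn = 14.288 × -244 = -3486.4 kJ/s
Sensible, feed 21.8→25 °C: 11.344 kJ/s
Outlet flows (mol/s): A 6.2115, O₂ 3.0557, B 14.288
Sensible, products 25→56.9 °C: 100.32 kJ/s
Q = ΔH = -3374.7 kJ/s = -3374.7 kW
Heat removed = 12149 MJ/h

Q_out = 12100 MJ/h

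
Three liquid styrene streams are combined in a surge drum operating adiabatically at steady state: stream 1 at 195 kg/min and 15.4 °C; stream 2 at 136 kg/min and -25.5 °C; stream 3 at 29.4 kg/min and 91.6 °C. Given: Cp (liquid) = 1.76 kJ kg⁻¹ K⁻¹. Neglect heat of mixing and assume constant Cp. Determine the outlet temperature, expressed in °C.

T_out = 6.18 °C

Adiabatic, steady state ⇒ Σ ṁᵢCp,ᵢ(T_out − Tᵢ) = 0
T_out = Σ ṁᵢCp,ᵢTᵢ / Σ ṁᵢCp,ᵢ
      = 3921.4 / 634.3 = 6.1821 °C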